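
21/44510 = 21/44510 = 0.00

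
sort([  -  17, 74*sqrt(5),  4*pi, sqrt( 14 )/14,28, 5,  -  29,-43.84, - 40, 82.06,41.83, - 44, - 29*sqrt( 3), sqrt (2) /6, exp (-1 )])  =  [-29*sqrt(3),-44,-43.84, - 40,-29, - 17, sqrt(  2)/6,sqrt(14 )/14,  exp( - 1), 5,4*pi, 28 , 41.83, 82.06, 74*sqrt( 5 ) ]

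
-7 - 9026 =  - 9033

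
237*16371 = 3879927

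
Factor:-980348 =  - 2^2 * 245087^1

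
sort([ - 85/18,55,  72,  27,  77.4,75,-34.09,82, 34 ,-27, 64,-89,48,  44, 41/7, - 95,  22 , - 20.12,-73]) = [ - 95,- 89, - 73, - 34.09 ,-27, - 20.12, - 85/18,41/7,22,27,34,44, 48,55, 64 , 72 , 75,77.4, 82]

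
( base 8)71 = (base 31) 1Q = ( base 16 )39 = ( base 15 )3C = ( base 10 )57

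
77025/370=15405/74=208.18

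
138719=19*7301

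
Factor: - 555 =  - 3^1*5^1 * 37^1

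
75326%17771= 4242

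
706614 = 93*7598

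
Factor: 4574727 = 3^2*43^1 *11821^1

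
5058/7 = 722 + 4/7 = 722.57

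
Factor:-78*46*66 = - 2^3*3^2*11^1*13^1*23^1 =- 236808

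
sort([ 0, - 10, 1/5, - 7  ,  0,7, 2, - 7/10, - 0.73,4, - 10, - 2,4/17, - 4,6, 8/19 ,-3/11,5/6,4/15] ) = [  -  10, - 10, - 7 , - 4, - 2, - 0.73, - 7/10, - 3/11 , 0,0, 1/5,4/17, 4/15,8/19, 5/6, 2, 4,  6,7]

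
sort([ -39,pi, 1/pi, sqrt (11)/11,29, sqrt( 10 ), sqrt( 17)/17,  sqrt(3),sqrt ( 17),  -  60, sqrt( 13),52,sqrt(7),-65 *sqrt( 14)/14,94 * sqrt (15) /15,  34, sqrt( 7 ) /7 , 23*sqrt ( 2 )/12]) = [ - 60,-39, - 65 * sqrt( 14 ) /14,sqrt( 17)/17  ,  sqrt( 11)/11, 1/pi,sqrt( 7 )/7,sqrt (3), sqrt(7 ),23*sqrt( 2)/12,pi, sqrt( 10 ),sqrt( 13), sqrt( 17),94*sqrt( 15) /15,29 , 34,52]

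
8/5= 8/5 = 1.60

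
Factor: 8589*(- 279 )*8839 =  - 21181169709 = - 3^3*7^1*31^1*409^1*8839^1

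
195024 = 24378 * 8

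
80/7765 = 16/1553 = 0.01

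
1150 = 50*23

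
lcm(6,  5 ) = 30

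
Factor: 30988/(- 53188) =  - 7747/13297 = -61^1*127^1*13297^(- 1 ) 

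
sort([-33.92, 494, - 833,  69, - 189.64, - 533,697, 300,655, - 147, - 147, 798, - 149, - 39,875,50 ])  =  [-833, - 533, - 189.64, - 149,  -  147, - 147, - 39,-33.92,50 , 69,300,  494,  655,697, 798, 875]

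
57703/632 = 91 + 191/632 = 91.30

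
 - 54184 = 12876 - 67060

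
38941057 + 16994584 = 55935641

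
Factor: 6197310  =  2^1 *3^4*5^1*7^1*1093^1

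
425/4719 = 425/4719 = 0.09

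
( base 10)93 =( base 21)49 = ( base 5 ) 333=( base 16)5D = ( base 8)135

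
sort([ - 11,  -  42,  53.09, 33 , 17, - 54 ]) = [-54,-42, - 11,17, 33, 53.09] 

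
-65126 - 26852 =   -  91978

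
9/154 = 9/154 = 0.06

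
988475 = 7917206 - 6928731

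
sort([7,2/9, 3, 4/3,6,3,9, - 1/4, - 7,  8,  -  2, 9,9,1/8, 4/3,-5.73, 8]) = [-7, - 5.73,-2, -1/4,1/8 , 2/9,4/3,4/3,  3 , 3, 6,7,8,  8, 9,9,9] 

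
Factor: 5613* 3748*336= 7068608064=2^6*3^2*7^1*937^1*1871^1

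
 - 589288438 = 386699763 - 975988201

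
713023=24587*29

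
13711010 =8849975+4861035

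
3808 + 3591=7399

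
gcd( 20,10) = 10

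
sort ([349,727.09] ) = [349,727.09 ]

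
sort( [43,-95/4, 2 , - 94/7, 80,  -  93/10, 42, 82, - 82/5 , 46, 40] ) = [ - 95/4 , - 82/5, - 94/7, - 93/10, 2,40,  42, 43, 46,  80, 82] 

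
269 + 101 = 370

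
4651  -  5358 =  - 707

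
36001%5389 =3667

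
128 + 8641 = 8769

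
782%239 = 65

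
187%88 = 11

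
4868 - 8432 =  - 3564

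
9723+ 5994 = 15717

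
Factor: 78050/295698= 3^( - 1)*5^2 * 7^1*13^( - 1) * 17^(-1) = 175/663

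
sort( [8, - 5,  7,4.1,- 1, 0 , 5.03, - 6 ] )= [ - 6, - 5, -1, 0, 4.1 , 5.03, 7, 8]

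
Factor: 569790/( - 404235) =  - 974/691 = - 2^1*487^1*691^(-1)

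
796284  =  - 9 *( - 88476 ) 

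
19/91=19/91 = 0.21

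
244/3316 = 61/829= 0.07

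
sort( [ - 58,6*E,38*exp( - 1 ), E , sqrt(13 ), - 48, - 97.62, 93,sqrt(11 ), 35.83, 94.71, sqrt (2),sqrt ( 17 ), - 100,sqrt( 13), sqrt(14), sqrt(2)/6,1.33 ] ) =[ - 100,- 97.62,-58, - 48 , sqrt( 2 ) /6,1.33,sqrt( 2),E,sqrt (11 ),  sqrt ( 13 ), sqrt( 13),sqrt( 14), sqrt ( 17),38*exp( - 1), 6*E,35.83 , 93,  94.71] 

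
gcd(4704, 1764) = 588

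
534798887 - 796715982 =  - 261917095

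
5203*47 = 244541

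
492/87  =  164/29 = 5.66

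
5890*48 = 282720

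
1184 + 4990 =6174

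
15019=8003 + 7016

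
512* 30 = 15360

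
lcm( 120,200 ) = 600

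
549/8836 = 549/8836 = 0.06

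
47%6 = 5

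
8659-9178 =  - 519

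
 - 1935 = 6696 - 8631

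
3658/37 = 3658/37 =98.86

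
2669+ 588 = 3257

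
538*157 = 84466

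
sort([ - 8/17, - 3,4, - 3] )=[ - 3, - 3 , - 8/17 , 4 ] 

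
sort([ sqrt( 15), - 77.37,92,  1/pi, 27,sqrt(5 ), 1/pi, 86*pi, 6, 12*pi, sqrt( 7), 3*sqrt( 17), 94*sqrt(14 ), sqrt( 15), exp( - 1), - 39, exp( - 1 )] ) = [  -  77.37,- 39,1/pi, 1/pi, exp ( - 1),exp( - 1),sqrt( 5), sqrt( 7),sqrt( 15), sqrt( 15),6, 3*sqrt (17), 27,12*pi,92,86*pi, 94*sqrt( 14 )]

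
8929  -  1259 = 7670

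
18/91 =18/91 = 0.20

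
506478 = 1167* 434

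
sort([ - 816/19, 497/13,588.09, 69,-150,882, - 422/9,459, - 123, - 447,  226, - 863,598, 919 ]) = [ - 863,-447, - 150,-123, - 422/9,-816/19,497/13,69, 226,459,588.09,598, 882, 919] 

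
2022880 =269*7520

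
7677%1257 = 135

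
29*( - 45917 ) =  - 1331593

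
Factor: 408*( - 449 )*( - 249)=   2^3 *3^2*17^1*83^1 *449^1 = 45614808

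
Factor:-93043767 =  - 3^1*59^1 * 525671^1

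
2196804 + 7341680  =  9538484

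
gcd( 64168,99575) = 1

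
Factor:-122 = - 2^1*61^1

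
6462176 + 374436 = 6836612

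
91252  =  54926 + 36326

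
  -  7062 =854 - 7916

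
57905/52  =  1113+29/52= 1113.56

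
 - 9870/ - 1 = 9870 + 0/1  =  9870.00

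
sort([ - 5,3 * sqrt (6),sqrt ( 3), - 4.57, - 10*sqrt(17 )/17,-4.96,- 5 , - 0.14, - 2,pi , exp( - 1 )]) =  [-5, - 5,-4.96 , - 4.57,-10*sqrt (17) /17 , - 2, - 0.14,exp( - 1),sqrt(3),pi,3*sqrt(6) ] 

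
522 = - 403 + 925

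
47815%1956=871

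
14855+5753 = 20608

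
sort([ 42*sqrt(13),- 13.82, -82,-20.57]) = [ - 82, - 20.57, - 13.82, 42*sqrt( 13)]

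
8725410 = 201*43410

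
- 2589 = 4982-7571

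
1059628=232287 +827341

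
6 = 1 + 5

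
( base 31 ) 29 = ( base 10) 71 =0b1000111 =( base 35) 21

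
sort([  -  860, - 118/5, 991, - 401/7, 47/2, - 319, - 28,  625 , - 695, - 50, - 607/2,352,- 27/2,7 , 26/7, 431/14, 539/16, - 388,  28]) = [ - 860,-695, - 388, - 319, - 607/2, - 401/7,  -  50,  -  28, - 118/5, - 27/2, 26/7, 7,47/2,  28,431/14,  539/16,352 , 625, 991]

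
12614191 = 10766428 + 1847763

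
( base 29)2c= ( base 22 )34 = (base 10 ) 70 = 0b1000110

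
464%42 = 2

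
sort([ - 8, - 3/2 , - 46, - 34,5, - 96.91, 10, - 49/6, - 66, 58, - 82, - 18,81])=[ - 96.91, - 82, - 66, - 46,  -  34, - 18,-49/6, - 8, - 3/2,5, 10,58,81 ]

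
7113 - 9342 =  - 2229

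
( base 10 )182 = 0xb6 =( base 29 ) 68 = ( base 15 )c2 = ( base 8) 266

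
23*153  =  3519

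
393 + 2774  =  3167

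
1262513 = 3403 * 371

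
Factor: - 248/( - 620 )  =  2/5 = 2^1*5^(-1 )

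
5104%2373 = 358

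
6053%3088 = 2965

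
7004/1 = 7004 =7004.00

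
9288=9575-287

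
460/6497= 460/6497 =0.07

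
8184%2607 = 363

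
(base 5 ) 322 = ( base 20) 47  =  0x57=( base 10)87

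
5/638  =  5/638 = 0.01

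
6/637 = 6/637=0.01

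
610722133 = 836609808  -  225887675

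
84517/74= 1142 +9/74 = 1142.12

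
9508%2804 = 1096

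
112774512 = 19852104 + 92922408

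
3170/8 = 396 + 1/4 = 396.25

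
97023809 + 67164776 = 164188585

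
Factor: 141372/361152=2^(  -  4)*7^1*17^1*19^(- 1 )=119/304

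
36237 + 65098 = 101335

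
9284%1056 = 836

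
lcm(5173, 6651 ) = 46557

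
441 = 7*63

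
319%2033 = 319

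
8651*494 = 4273594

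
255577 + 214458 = 470035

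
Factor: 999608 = 2^3*124951^1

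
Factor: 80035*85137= 3^1 * 5^1*13^1*37^1*59^1*16007^1 = 6813939795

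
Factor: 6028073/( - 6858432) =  - 2^( - 6 )*3^(  -  7)* 7^( - 2 ) *19^1*317267^1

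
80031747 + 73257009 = 153288756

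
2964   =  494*6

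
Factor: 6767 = 67^1*101^1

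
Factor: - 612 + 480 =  - 132 = - 2^2*3^1*11^1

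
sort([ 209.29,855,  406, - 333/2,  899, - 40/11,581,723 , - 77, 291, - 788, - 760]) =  [ - 788, - 760, - 333/2 ,  -  77, - 40/11,209.29,  291 , 406,581,723,  855, 899]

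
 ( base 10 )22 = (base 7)31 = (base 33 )M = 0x16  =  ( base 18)14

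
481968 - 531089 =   -  49121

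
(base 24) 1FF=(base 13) 582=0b1110110111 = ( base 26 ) 1af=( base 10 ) 951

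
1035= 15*69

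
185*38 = 7030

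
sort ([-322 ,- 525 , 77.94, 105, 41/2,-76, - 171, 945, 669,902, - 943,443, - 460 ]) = [ - 943,-525, - 460 ,-322  , - 171, - 76 , 41/2, 77.94 , 105,443 , 669, 902,  945]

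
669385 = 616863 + 52522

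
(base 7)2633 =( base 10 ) 1004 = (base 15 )46e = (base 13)5c3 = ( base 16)3ec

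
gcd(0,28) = 28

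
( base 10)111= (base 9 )133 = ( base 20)5b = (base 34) 39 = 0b1101111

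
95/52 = 95/52 = 1.83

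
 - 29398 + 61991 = 32593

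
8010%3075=1860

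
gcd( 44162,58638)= 2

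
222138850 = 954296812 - 732157962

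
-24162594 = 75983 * (-318 )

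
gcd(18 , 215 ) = 1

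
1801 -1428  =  373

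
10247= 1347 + 8900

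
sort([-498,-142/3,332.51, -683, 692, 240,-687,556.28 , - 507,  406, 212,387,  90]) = [-687,  -  683,-507, - 498, - 142/3,90, 212,240 , 332.51, 387, 406,556.28,692] 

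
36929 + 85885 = 122814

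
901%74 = 13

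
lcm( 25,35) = 175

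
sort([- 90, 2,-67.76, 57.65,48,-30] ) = [  -  90,-67.76,  -  30 , 2, 48,57.65] 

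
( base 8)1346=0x2E6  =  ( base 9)1014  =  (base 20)1h2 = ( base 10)742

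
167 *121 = 20207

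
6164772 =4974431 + 1190341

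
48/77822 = 24/38911 = 0.00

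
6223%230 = 13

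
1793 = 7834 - 6041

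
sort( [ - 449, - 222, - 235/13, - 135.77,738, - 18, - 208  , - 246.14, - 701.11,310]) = [ - 701.11, - 449,-246.14,-222, - 208, - 135.77, - 235/13,- 18,310,738]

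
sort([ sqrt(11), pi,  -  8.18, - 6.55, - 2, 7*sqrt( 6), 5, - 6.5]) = [ - 8.18, - 6.55, - 6.5, - 2,pi,sqrt( 11),  5,7*sqrt(6)]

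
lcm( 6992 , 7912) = 300656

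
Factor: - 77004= -2^2*3^3 * 23^1*31^1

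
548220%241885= 64450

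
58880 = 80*736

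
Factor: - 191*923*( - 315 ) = 55532295 = 3^2 * 5^1* 7^1*13^1*71^1*191^1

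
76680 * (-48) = - 3680640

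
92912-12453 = 80459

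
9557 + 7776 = 17333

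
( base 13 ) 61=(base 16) 4F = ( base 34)2B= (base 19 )43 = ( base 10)79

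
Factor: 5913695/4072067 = 5^1*31^( - 1)*131357^(-1 )  *  1182739^1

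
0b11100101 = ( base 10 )229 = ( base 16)e5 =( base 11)199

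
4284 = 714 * 6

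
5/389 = 5/389=0.01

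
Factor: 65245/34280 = 2^( - 3) * 857^ ( - 1 )*13049^1 = 13049/6856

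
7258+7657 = 14915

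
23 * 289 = 6647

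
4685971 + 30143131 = 34829102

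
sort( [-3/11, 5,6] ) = [ - 3/11,5, 6]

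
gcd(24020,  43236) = 4804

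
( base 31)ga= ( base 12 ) 362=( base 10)506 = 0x1FA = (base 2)111111010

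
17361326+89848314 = 107209640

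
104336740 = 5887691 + 98449049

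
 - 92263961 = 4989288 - 97253249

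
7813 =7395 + 418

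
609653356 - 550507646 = 59145710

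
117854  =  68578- - 49276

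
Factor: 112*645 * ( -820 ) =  - 2^6*3^1*5^2*7^1 * 41^1*43^1 =- 59236800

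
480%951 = 480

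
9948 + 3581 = 13529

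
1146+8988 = 10134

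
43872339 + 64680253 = 108552592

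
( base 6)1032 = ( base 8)354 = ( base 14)12c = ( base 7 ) 455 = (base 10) 236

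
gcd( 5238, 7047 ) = 27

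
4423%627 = 34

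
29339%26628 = 2711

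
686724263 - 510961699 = 175762564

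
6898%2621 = 1656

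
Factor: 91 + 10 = 101 = 101^1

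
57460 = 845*68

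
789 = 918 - 129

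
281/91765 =281/91765 = 0.00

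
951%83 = 38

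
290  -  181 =109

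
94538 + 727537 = 822075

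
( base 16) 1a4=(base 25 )gk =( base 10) 420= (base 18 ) 156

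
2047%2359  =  2047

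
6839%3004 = 831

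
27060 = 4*6765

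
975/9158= 975/9158 = 0.11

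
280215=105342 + 174873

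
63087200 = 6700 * 9416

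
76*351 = 26676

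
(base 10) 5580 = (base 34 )4s4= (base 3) 21122200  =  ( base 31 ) 5P0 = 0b1010111001100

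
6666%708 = 294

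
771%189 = 15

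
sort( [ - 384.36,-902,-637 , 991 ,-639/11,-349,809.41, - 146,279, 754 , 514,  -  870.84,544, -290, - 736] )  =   [ - 902,-870.84 ,  -  736,-637 ,-384.36, - 349,-290, - 146 , - 639/11,279,514, 544 , 754, 809.41, 991]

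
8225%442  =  269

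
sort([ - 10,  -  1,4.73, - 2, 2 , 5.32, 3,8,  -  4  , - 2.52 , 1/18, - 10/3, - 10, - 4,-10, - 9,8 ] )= [ - 10 , - 10, - 10, - 9,- 4, - 4, - 10/3, - 2.52, - 2 , - 1, 1/18,2, 3, 4.73,5.32, 8, 8] 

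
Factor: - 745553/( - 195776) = 2^(-6 )*7^( - 1)*19^ ( - 1 ) *23^( - 1 )*89^1*8377^1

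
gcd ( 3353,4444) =1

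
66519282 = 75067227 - 8547945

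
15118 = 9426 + 5692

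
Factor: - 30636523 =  - 30636523^1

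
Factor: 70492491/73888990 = 2^(  -  1 ) * 3^3*5^(-1)*7^( - 1 )*53^1*71^( - 1)*14867^ ( - 1)*49261^1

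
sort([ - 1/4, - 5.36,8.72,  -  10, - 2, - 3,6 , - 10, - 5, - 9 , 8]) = [ - 10,  -  10,  -  9, - 5.36,- 5, - 3,-2, - 1/4,6 , 8 , 8.72] 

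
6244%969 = 430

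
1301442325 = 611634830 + 689807495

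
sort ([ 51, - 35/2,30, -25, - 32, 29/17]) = [-32, - 25, - 35/2, 29/17, 30,51 ]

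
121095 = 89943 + 31152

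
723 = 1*723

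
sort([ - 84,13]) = [ - 84, 13]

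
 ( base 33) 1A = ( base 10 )43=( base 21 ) 21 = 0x2b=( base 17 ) 29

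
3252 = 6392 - 3140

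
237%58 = 5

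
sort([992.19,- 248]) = [ -248, 992.19 ] 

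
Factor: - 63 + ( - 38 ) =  - 101^1  =  - 101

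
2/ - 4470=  - 1  +  2234/2235=-0.00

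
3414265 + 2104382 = 5518647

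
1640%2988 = 1640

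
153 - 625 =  - 472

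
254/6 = 127/3  =  42.33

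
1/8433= 1/8433 = 0.00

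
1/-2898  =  -1 + 2897/2898 = - 0.00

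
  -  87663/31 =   -  2828 + 5/31 = - 2827.84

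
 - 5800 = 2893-8693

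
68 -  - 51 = 119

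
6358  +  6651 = 13009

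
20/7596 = 5/1899 = 0.00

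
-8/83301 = - 8/83301 = - 0.00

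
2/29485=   2/29485 = 0.00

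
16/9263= 16/9263 = 0.00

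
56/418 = 28/209 =0.13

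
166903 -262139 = -95236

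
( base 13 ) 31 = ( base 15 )2A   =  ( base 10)40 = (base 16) 28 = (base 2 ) 101000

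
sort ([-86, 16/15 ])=[ - 86,16/15]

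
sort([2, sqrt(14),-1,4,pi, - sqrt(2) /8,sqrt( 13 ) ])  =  [ - 1, - sqrt(2 ) /8  ,  2, pi,sqrt( 13), sqrt (14),4]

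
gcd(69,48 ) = 3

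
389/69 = 389/69 = 5.64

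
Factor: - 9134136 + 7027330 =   -  2^1*13^1*81031^1 = - 2106806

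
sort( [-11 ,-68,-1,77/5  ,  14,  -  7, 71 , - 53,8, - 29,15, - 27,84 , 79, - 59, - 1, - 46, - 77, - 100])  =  [ - 100,-77 , - 68, - 59, - 53, - 46, - 29, - 27, - 11, - 7, - 1 , - 1,8,14, 15,77/5, 71 , 79,84 ] 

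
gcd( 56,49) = 7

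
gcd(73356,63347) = 1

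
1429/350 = 1429/350 = 4.08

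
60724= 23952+36772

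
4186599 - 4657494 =  -  470895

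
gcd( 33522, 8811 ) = 3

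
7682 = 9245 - 1563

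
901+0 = 901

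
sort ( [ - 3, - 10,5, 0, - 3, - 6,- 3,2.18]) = [ - 10, - 6,-3,-3, - 3, 0, 2.18, 5]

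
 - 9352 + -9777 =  - 19129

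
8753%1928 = 1041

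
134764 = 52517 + 82247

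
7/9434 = 7/9434 =0.00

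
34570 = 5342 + 29228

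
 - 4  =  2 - 6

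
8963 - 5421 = 3542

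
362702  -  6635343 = -6272641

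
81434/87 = 81434/87 = 936.02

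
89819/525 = 89819/525   =  171.08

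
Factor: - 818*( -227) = 185686 =2^1*227^1  *  409^1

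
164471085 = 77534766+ 86936319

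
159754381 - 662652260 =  - 502897879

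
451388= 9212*49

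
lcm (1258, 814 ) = 13838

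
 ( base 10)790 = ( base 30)qa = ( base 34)n8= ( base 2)1100010110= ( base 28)106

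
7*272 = 1904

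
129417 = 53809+75608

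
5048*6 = 30288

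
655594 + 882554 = 1538148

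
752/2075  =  752/2075=0.36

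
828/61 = 828/61 = 13.57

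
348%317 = 31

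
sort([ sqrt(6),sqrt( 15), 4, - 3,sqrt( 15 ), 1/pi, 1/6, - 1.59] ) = [ - 3, - 1.59 , 1/6, 1/pi,sqrt( 6), sqrt(15 ), sqrt( 15),4]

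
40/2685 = 8/537 = 0.01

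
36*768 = 27648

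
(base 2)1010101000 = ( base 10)680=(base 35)jf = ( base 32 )l8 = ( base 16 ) 2a8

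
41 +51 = 92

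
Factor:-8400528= -2^4*3^2*58337^1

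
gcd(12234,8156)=4078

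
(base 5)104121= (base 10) 3661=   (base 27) 50G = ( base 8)7115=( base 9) 5017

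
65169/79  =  65169/79 = 824.92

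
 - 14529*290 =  - 4213410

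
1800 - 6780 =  -4980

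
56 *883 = 49448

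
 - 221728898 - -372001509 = 150272611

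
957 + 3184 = 4141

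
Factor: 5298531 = 3^1*7^1*191^1*1321^1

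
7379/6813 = 7379/6813 = 1.08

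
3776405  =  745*5069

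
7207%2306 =289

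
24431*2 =48862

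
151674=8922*17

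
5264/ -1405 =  - 4  +  356/1405 = - 3.75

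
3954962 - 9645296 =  - 5690334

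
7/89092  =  7/89092 = 0.00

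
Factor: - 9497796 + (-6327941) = -15825737 = - 149^1*106213^1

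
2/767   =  2/767=0.00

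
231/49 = 4 + 5/7 = 4.71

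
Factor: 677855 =5^1*135571^1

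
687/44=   15 + 27/44 = 15.61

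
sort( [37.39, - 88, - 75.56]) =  [ - 88, - 75.56, 37.39]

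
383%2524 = 383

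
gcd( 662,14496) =2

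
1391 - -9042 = 10433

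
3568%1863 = 1705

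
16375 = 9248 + 7127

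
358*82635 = 29583330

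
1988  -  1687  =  301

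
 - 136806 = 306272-443078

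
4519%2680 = 1839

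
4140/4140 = 1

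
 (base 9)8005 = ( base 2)1011011001101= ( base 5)141322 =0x16cd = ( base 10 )5837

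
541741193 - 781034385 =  - 239293192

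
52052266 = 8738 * 5957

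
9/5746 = 9/5746  =  0.00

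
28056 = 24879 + 3177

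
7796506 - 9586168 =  - 1789662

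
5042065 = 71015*71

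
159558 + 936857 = 1096415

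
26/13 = 2=2.00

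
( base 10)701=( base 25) 131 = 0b1010111101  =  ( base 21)1C8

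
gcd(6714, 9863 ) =1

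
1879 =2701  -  822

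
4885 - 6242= - 1357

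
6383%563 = 190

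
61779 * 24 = 1482696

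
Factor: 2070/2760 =3/4 = 2^( - 2)*3^1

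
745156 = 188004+557152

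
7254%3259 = 736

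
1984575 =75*26461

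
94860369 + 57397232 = 152257601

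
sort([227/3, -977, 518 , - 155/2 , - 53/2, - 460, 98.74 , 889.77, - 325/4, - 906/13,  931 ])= [ -977, - 460, - 325/4 ,  -  155/2,-906/13, - 53/2, 227/3, 98.74 , 518,889.77,931 ]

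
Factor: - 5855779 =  - 5855779^1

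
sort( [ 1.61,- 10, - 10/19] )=[  -  10, - 10/19,1.61 ] 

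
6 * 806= 4836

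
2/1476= 1/738 = 0.00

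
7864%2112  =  1528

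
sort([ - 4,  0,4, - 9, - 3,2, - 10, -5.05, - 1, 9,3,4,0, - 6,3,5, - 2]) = [ - 10, - 9, - 6, - 5.05, - 4, - 3, - 2, - 1, 0,0,  2, 3, 3,4,  4,5,9]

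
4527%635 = 82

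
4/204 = 1/51 = 0.02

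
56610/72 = 3145/4 = 786.25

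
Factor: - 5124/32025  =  -4/25 =- 2^2*5^( - 2 )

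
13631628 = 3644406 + 9987222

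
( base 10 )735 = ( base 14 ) 3A7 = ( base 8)1337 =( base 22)1b9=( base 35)l0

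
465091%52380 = 46051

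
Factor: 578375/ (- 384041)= - 5^3*83^ (-1) = - 125/83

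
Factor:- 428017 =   -  31^1*13807^1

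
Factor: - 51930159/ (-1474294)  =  2^( - 1 )*3^1*23^1*47^1*67^1*239^1*737147^( - 1) 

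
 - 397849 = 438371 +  - 836220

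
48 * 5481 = 263088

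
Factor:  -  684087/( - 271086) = 228029/90362 = 2^( - 1)*43^1*5303^1*45181^(-1) 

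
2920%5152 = 2920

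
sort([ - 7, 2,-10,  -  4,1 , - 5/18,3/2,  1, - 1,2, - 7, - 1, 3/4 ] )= [ - 10,  -  7, - 7,  -  4, -1, - 1,- 5/18,  3/4, 1, 1, 3/2 , 2,2]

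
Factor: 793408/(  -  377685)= -2^6*3^ ( - 2)*5^(  -  1)*7^1*23^1*109^( - 1) =- 10304/4905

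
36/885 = 12/295 =0.04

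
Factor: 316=2^2*79^1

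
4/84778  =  2/42389  =  0.00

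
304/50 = 152/25 =6.08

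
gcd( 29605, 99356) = 1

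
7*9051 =63357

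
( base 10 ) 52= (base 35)1h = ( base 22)28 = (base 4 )310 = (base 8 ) 64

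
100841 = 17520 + 83321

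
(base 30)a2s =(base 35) 7en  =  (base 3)110110121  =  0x2380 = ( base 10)9088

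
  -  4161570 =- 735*5662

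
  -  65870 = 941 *( - 70 ) 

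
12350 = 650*19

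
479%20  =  19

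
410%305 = 105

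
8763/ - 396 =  - 23 + 115/132 = - 22.13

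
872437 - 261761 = 610676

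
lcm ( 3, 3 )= 3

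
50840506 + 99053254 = 149893760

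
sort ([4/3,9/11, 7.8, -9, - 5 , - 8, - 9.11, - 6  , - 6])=[ -9.11, -9, - 8, - 6,  -  6, - 5, 9/11, 4/3, 7.8] 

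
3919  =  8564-4645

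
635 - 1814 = -1179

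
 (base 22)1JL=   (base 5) 12143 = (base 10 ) 923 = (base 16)39B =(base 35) qd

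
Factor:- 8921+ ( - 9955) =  - 2^2*3^1*11^2*13^1 =-18876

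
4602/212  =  21 + 75/106 = 21.71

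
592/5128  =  74/641 = 0.12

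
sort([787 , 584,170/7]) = [170/7,584,787 ] 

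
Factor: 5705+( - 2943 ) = 2762 = 2^1*1381^1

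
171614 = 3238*53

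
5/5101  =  5/5101=0.00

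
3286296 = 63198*52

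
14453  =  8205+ 6248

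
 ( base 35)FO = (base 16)225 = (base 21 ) 153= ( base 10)549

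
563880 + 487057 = 1050937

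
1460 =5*292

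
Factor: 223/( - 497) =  - 7^( - 1)*71^( - 1)* 223^1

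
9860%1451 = 1154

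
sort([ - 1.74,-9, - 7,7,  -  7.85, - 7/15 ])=[-9,-7.85 , - 7, - 1.74,- 7/15,7 ]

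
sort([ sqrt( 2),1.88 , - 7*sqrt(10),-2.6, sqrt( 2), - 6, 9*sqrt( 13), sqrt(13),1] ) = [-7*sqrt( 10),-6, - 2.6 , 1, sqrt(2 ), sqrt(2), 1.88, sqrt(13) , 9*sqrt(13) ] 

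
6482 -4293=2189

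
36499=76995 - 40496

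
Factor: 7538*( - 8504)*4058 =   -  2^5*1063^1*2029^1*3769^1 = -260130590816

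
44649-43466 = 1183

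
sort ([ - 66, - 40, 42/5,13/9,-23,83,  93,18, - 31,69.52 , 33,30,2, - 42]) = [ - 66, - 42, - 40,-31, - 23, 13/9,2,42/5,18, 30,33,69.52,83,93]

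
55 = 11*5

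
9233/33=279 + 26/33  =  279.79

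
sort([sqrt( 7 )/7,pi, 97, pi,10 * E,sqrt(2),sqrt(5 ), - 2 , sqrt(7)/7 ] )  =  [ - 2,sqrt(7) /7,sqrt ( 7) /7,sqrt(2 ), sqrt(5 ),pi,pi , 10 * E, 97]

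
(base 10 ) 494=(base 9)608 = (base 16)1EE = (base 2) 111101110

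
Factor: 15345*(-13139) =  - 201617955  =  - 3^2* 5^1*7^1*11^1 * 31^1* 1877^1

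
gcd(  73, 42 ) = 1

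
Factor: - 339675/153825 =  - 647/293 = -293^(  -  1 ) * 647^1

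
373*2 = 746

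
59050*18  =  1062900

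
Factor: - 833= - 7^2*17^1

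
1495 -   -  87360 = 88855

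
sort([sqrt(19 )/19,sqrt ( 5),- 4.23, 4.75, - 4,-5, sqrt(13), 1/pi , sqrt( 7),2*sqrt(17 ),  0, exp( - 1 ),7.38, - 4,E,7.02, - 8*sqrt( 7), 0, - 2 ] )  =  [ - 8*sqrt( 7 ),-5,  -  4.23, - 4, - 4, - 2, 0,  0,sqrt( 19) /19, 1/pi,exp( - 1), sqrt(5),sqrt( 7 ),E,sqrt( 13 ),  4.75,7.02,  7.38,2*sqrt( 17 ) ] 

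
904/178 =452/89  =  5.08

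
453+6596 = 7049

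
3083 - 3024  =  59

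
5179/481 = 5179/481 =10.77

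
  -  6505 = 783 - 7288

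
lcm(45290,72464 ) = 362320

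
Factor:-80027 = -79^1*1013^1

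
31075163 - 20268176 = 10806987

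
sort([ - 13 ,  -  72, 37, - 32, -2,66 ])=[  -  72, - 32, - 13, - 2, 37, 66 ] 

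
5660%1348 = 268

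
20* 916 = 18320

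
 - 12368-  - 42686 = 30318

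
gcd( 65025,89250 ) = 1275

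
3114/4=778 + 1/2 =778.50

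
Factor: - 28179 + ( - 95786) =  - 123965 = - 5^1*24793^1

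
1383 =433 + 950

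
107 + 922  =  1029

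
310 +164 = 474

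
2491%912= 667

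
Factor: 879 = 3^1*293^1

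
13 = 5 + 8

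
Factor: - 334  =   - 2^1*167^1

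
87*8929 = 776823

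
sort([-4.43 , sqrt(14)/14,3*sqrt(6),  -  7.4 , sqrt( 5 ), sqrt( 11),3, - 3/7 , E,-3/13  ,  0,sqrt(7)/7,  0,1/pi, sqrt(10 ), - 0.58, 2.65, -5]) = [ - 7.4, - 5, - 4.43,-0.58,-3/7, - 3/13,0,0,sqrt(14 )/14,1/pi,sqrt(7 )/7, sqrt(5 ) , 2.65,E,3, sqrt ( 10),sqrt( 11),3*sqrt(6 ) ]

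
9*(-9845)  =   - 88605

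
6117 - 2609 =3508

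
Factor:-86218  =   - 2^1*11^1*3919^1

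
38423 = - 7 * ( - 5489 )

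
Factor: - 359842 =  - 2^1*7^1 *25703^1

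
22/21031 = 22/21031=0.00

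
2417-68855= - 66438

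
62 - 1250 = -1188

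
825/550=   1+1/2 = 1.50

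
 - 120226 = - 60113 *2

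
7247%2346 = 209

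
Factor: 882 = 2^1 * 3^2*7^2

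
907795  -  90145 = 817650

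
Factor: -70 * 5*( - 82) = 28700 = 2^2*5^2*7^1*41^1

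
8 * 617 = 4936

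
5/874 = 5/874 = 0.01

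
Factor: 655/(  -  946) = - 2^(-1) * 5^1 * 11^( - 1)*43^( - 1)*131^1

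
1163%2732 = 1163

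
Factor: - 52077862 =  - 2^1*269^1*96799^1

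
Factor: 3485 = 5^1*17^1 * 41^1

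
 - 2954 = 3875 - 6829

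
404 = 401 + 3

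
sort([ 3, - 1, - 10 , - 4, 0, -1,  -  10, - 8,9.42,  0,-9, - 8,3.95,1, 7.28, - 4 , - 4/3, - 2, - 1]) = [ - 10,-10, - 9, - 8, - 8, - 4 ,-4, - 2 , - 4/3, - 1, - 1, - 1,0,0, 1,  3, 3.95 , 7.28,9.42 ]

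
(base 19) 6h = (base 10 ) 131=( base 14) 95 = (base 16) 83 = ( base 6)335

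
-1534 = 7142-8676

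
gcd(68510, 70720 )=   2210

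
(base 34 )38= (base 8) 156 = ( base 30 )3K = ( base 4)1232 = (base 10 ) 110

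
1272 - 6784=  - 5512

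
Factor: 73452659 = 7^1 * 37^1*283601^1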